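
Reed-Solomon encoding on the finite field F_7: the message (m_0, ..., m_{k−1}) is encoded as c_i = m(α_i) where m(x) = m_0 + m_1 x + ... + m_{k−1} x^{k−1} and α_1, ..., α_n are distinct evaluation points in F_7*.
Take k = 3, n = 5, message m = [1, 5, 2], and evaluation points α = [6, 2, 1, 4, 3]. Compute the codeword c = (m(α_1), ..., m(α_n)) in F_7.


c = [5, 5, 1, 4, 6]

Message polynomial: m(x) = 1 + 5·x + 2·x^2 (mod 7).
For each evaluation point α_i, compute m(α_i) mod 7:
  α_1 = 6: Horner steps 2 → 3 → 5, so m(6) = 5.
  α_2 = 2: Horner steps 2 → 2 → 5, so m(2) = 5.
  α_3 = 1: Horner steps 2 → 0 → 1, so m(1) = 1.
  α_4 = 4: Horner steps 2 → 6 → 4, so m(4) = 4.
  α_5 = 3: Horner steps 2 → 4 → 6, so m(3) = 6.
Codeword c = [5, 5, 1, 4, 6] ∈ F_7^5.


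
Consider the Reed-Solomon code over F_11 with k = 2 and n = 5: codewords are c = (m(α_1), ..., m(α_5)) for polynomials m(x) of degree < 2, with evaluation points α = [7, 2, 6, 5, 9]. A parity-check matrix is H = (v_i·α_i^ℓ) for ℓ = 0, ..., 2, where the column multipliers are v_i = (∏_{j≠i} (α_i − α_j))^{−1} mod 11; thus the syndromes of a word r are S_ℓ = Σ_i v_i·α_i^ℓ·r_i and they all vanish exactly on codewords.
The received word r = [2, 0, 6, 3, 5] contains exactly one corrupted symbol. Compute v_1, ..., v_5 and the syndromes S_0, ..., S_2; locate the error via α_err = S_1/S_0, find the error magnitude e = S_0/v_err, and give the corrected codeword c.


S = (9, 1, 5), error at position 4, error magnitude e = 4, c = [2, 0, 6, 10, 5].

Step 1: column multipliers v_i = (∏_{j≠i}(α_i − α_j))^{−1} mod 11.
  i = 1 (α = 7): (7−2)(7−6)(7−5)(7−9) = 5·1·2·(−2) = −20 ≡ 2, so v_1 = 2^{−1} = 6 (mod 11).
  i = 2 (α = 2): (2−7)(2−6)(2−5)(2−9) = (−5)·(−4)·(−3)·(−7) = 420 ≡ 2, so v_2 = 2^{−1} = 6 (mod 11).
  i = 3 (α = 6): (6−7)(6−2)(6−5)(6−9) = (−1)·4·1·(−3) = 12 ≡ 1, so v_3 = 1^{−1} = 1 (mod 11).
  i = 4 (α = 5): (5−7)(5−2)(5−6)(5−9) = (−2)·3·(−1)·(−4) = −24 ≡ 9, so v_4 = 9^{−1} = 5 (mod 11).
  i = 5 (α = 9): (9−7)(9−2)(9−6)(9−5) = 2·7·3·4 = 168 ≡ 3, so v_5 = 3^{−1} = 4 (mod 11).
  v = [6, 6, 1, 5, 4].
Step 2: syndromes of r = [2, 0, 6, 3, 5] (all sums mod 11).
  S_0 = Σ v_i r_i = 6·2 + 6·0 + 1·6 + 5·3 + 4·5 = 53 ≡ 9.
  S_1 = Σ v_i α_i r_i = 6·7·2 + 6·2·0 + 1·6·6 + 5·5·3 + 4·9·5 = 375 ≡ 1.
  α_i^2 mod 11 = [5, 4, 3, 3, 4].
  S_2 = Σ v_i α_i^2 r_i = 6·5·2 + 6·4·0 + 1·3·6 + 5·3·3 + 4·4·5 = 203 ≡ 5.
  S = (9, 1, 5) ≠ 0, so r is not a codeword (an error is present).
Step 3: locate the error. For a single error e at position i, S_ℓ = v_i·e·α_i^ℓ, so α_err = S_1/S_0.
  S_0^{−1} = 9^{−1} = 5 (mod 11), so α_err = 1·5 = 5 ≡ 5 = α_4. Error position i = 4.
  Consistency check: S_2/S_1 = 5·1 = 5 ≡ 5 = α_err ✓ (single-error assumption holds).
Step 4: error magnitude e = S_0/v_4 = S_0·∏_{j≠4}(α_4 − α_j) = 9·9 = 81 ≡ 4 (mod 11).
Step 5: correct position 4: c_4 = r_4 − e = 3 − 4 ≡ 10 (mod 11). Hence c = [2, 0, 6, 10, 5].
  Check: interpolating c through the α_i gives m(x) = 8 + 7·x (degree < 2) with m(α_i) = c_i for every i, so c is indeed a codeword.


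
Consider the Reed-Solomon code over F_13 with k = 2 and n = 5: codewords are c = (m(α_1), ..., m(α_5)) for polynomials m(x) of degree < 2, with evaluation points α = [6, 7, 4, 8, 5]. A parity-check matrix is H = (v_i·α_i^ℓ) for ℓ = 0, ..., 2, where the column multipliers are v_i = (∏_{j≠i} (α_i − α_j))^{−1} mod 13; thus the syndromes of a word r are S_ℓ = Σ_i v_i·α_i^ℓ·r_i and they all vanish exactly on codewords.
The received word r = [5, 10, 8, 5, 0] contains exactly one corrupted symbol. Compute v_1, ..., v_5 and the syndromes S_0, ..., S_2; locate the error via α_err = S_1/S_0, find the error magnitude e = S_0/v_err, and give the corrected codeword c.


S = (5, 1, 8), error at position 4, error magnitude e = 3, c = [5, 10, 8, 2, 0].

Step 1: column multipliers v_i = (∏_{j≠i}(α_i − α_j))^{−1} mod 13.
  i = 1 (α = 6): (6−7)(6−4)(6−8)(6−5) = (−1)·2·(−2)·1 = 4 ≡ 4, so v_1 = 4^{−1} = 10 (mod 13).
  i = 2 (α = 7): (7−6)(7−4)(7−8)(7−5) = 1·3·(−1)·2 = −6 ≡ 7, so v_2 = 7^{−1} = 2 (mod 13).
  i = 3 (α = 4): (4−6)(4−7)(4−8)(4−5) = (−2)·(−3)·(−4)·(−1) = 24 ≡ 11, so v_3 = 11^{−1} = 6 (mod 13).
  i = 4 (α = 8): (8−6)(8−7)(8−4)(8−5) = 2·1·4·3 = 24 ≡ 11, so v_4 = 11^{−1} = 6 (mod 13).
  i = 5 (α = 5): (5−6)(5−7)(5−4)(5−8) = (−1)·(−2)·1·(−3) = −6 ≡ 7, so v_5 = 7^{−1} = 2 (mod 13).
  v = [10, 2, 6, 6, 2].
Step 2: syndromes of r = [5, 10, 8, 5, 0] (all sums mod 13).
  S_0 = Σ v_i r_i = 10·5 + 2·10 + 6·8 + 6·5 + 2·0 = 148 ≡ 5.
  S_1 = Σ v_i α_i r_i = 10·6·5 + 2·7·10 + 6·4·8 + 6·8·5 + 2·5·0 = 872 ≡ 1.
  α_i^2 mod 13 = [10, 10, 3, 12, 12].
  S_2 = Σ v_i α_i^2 r_i = 10·10·5 + 2·10·10 + 6·3·8 + 6·12·5 + 2·12·0 = 1204 ≡ 8.
  S = (5, 1, 8) ≠ 0, so r is not a codeword (an error is present).
Step 3: locate the error. For a single error e at position i, S_ℓ = v_i·e·α_i^ℓ, so α_err = S_1/S_0.
  S_0^{−1} = 5^{−1} = 8 (mod 13), so α_err = 1·8 = 8 ≡ 8 = α_4. Error position i = 4.
  Consistency check: S_2/S_1 = 8·1 = 8 ≡ 8 = α_err ✓ (single-error assumption holds).
Step 4: error magnitude e = S_0/v_4 = S_0·∏_{j≠4}(α_4 − α_j) = 5·11 = 55 ≡ 3 (mod 13).
Step 5: correct position 4: c_4 = r_4 − e = 5 − 3 ≡ 2 (mod 13). Hence c = [5, 10, 8, 2, 0].
  Check: interpolating c through the α_i gives m(x) = 1 + 5·x (degree < 2) with m(α_i) = c_i for every i, so c is indeed a codeword.


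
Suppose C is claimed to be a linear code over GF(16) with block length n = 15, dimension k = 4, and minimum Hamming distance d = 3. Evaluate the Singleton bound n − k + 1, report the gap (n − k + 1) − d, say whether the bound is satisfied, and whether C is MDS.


Singleton RHS = n − k + 1 = 12, slack = 9, bound satisfied, not MDS.

Singleton bound: d ≤ n − k + 1.
Here n = 15, k = 4, so n − k + 1 = 12.
Given d = 3, check d ≤ 12: YES.
Slack = (n − k + 1) − d = 9.
The code is NOT MDS (slack = 9 > 0).
Description: the claimed parameters are [15, 4, 3]_16; such a code would be non-MDS.


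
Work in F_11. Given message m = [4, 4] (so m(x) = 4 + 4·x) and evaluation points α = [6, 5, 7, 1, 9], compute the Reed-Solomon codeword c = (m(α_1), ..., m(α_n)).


c = [6, 2, 10, 8, 7]

Message polynomial: m(x) = 4 + 4·x (mod 11).
For each evaluation point α_i, compute m(α_i) mod 11:
  α_1 = 6: Horner steps 4 → 6, so m(6) = 6.
  α_2 = 5: Horner steps 4 → 2, so m(5) = 2.
  α_3 = 7: Horner steps 4 → 10, so m(7) = 10.
  α_4 = 1: Horner steps 4 → 8, so m(1) = 8.
  α_5 = 9: Horner steps 4 → 7, so m(9) = 7.
Codeword c = [6, 2, 10, 8, 7] ∈ F_11^5.


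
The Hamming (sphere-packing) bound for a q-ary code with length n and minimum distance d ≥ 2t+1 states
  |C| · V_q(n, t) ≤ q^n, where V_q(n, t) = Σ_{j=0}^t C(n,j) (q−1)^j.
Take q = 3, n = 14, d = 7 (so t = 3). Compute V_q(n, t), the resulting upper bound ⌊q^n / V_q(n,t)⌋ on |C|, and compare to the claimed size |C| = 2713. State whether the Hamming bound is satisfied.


V_q(n, t) = 3305, q^n = 4782969, Hamming bound = 1447, |C| = 2713 > bound (violated).

Step 1: Compute V_q(n, t) = Σ_{j=0}^3 C(n, j) (q−1)^j.
  j = 0: C(14,0)·(2)^0 = 1·1 = 1.
  j = 1: C(14,1)·(2)^1 = 14·2 = 28.
  j = 2: C(14,2)·(2)^2 = 91·4 = 364.
  j = 3: C(14,3)·(2)^3 = 364·8 = 2912.
  V_q(n, t) = 1 + 28 + 364 + 2912 = 3305.
Step 2: q^n = 3^14 = 4782969.
Step 3: Hamming bound ⌊q^n / V_q(n,t)⌋ = ⌊4782969/3305⌋ = 1447.
Step 4: Compare |C| = 2713 to 1447: violated.
The claimed |C| lies above the Hamming bound, so no 3-ary code of length 14 with d ≥ 7 can have 2713 codewords.


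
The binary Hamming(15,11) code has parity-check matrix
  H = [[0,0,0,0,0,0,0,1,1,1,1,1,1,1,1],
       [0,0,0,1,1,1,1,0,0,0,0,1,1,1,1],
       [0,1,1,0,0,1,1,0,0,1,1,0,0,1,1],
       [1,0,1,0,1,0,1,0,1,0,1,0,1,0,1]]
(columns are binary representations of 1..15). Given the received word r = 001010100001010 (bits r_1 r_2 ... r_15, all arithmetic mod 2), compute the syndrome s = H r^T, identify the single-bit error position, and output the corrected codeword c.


s = (0, 0, 1, 1)^T, error position = 3, corrected codeword c = 000010100001010

Compute s = H r^T mod 2 one row at a time:
  s_1 = 0 + 0 + 0 + 0 + 1 + 0 + 1 + 0 = 2 ≡ 0 (mod 2).
  s_2 = 0 + 1 + 0 + 1 + 1 + 0 + 1 + 0 = 4 ≡ 0 (mod 2).
  s_3 = 0 + 1 + 0 + 1 + 0 + 0 + 1 + 0 = 3 ≡ 1 (mod 2).
  s_4 = 0 + 1 + 1 + 1 + 0 + 0 + 0 + 0 = 3 ≡ 1 (mod 2).
s = (0, 0, 1, 1)^T — this equals column 3 of H (binary 0011), so error is at position 3.
Correct: flip bit 3 of r = 001010100001010 to get c = 000010100001010.


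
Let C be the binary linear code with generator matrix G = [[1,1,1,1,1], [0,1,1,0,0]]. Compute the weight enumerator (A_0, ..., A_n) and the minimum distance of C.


Weight distribution: A_0 = 1, A_2 = 1, A_3 = 1, A_5 = 1. Minimum distance d = 2.

Enumerate all 2^2 = 4 messages m ∈ F_2^2.
For each, compute codeword c = mG in F_2^5, then tally its weight.
  m = 00 → c = 00000, weight = 0.
  m = 10 → c = 11111, weight = 5.
  m = 01 → c = 01100, weight = 2.
  m = 11 → c = 10011, weight = 3.
Tally weights:
  weight 0: 1 codewords.
  weight 2: 1 codewords.
  weight 3: 1 codewords.
  weight 5: 1 codewords.
Minimum distance d = smallest w > 0 with A_w > 0 = 2.
Sanity: Σ A_w = 4 = 2^2 = 4 ✓.


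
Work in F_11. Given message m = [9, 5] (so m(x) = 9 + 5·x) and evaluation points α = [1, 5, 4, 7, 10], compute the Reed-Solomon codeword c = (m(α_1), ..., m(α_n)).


c = [3, 1, 7, 0, 4]

Message polynomial: m(x) = 9 + 5·x (mod 11).
For each evaluation point α_i, compute m(α_i) mod 11:
  α_1 = 1: Horner steps 5 → 3, so m(1) = 3.
  α_2 = 5: Horner steps 5 → 1, so m(5) = 1.
  α_3 = 4: Horner steps 5 → 7, so m(4) = 7.
  α_4 = 7: Horner steps 5 → 0, so m(7) = 0.
  α_5 = 10: Horner steps 5 → 4, so m(10) = 4.
Codeword c = [3, 1, 7, 0, 4] ∈ F_11^5.


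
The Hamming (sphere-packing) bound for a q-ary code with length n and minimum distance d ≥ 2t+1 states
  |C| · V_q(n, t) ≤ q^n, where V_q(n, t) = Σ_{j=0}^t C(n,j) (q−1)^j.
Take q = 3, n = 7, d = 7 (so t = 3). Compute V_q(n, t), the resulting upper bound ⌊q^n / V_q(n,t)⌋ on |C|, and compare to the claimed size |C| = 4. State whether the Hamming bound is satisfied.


V_q(n, t) = 379, q^n = 2187, Hamming bound = 5, |C| = 4 ≤ bound (satisfied).

Step 1: Compute V_q(n, t) = Σ_{j=0}^3 C(n, j) (q−1)^j.
  j = 0: C(7,0)·(2)^0 = 1·1 = 1.
  j = 1: C(7,1)·(2)^1 = 7·2 = 14.
  j = 2: C(7,2)·(2)^2 = 21·4 = 84.
  j = 3: C(7,3)·(2)^3 = 35·8 = 280.
  V_q(n, t) = 1 + 14 + 84 + 280 = 379.
Step 2: q^n = 3^7 = 2187.
Step 3: Hamming bound ⌊q^n / V_q(n,t)⌋ = ⌊2187/379⌋ = 5.
Step 4: Compare |C| = 4 to 5: satisfied.
The claimed |C| lies below the Hamming bound.


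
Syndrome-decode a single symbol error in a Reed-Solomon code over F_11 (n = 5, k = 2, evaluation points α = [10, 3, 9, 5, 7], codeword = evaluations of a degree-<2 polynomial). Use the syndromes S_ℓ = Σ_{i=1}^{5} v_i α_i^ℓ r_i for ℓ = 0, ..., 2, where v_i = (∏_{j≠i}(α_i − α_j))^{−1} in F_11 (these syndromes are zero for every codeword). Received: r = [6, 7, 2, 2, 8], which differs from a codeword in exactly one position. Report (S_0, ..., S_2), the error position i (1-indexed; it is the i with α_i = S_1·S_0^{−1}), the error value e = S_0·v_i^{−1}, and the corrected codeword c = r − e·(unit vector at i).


S = (3, 5, 1), error at position 3, error magnitude e = 10, c = [6, 7, 3, 2, 8].

Step 1: column multipliers v_i = (∏_{j≠i}(α_i − α_j))^{−1} mod 11.
  i = 1 (α = 10): (10−3)(10−9)(10−5)(10−7) = 7·1·5·3 = 105 ≡ 6, so v_1 = 6^{−1} = 2 (mod 11).
  i = 2 (α = 3): (3−10)(3−9)(3−5)(3−7) = (−7)·(−6)·(−2)·(−4) = 336 ≡ 6, so v_2 = 6^{−1} = 2 (mod 11).
  i = 3 (α = 9): (9−10)(9−3)(9−5)(9−7) = (−1)·6·4·2 = −48 ≡ 7, so v_3 = 7^{−1} = 8 (mod 11).
  i = 4 (α = 5): (5−10)(5−3)(5−9)(5−7) = (−5)·2·(−4)·(−2) = −80 ≡ 8, so v_4 = 8^{−1} = 7 (mod 11).
  i = 5 (α = 7): (7−10)(7−3)(7−9)(7−5) = (−3)·4·(−2)·2 = 48 ≡ 4, so v_5 = 4^{−1} = 3 (mod 11).
  v = [2, 2, 8, 7, 3].
Step 2: syndromes of r = [6, 7, 2, 2, 8] (all sums mod 11).
  S_0 = Σ v_i r_i = 2·6 + 2·7 + 8·2 + 7·2 + 3·8 = 80 ≡ 3.
  S_1 = Σ v_i α_i r_i = 2·10·6 + 2·3·7 + 8·9·2 + 7·5·2 + 3·7·8 = 544 ≡ 5.
  α_i^2 mod 11 = [1, 9, 4, 3, 5].
  S_2 = Σ v_i α_i^2 r_i = 2·1·6 + 2·9·7 + 8·4·2 + 7·3·2 + 3·5·8 = 364 ≡ 1.
  S = (3, 5, 1) ≠ 0, so r is not a codeword (an error is present).
Step 3: locate the error. For a single error e at position i, S_ℓ = v_i·e·α_i^ℓ, so α_err = S_1/S_0.
  S_0^{−1} = 3^{−1} = 4 (mod 11), so α_err = 5·4 = 20 ≡ 9 = α_3. Error position i = 3.
  Consistency check: S_2/S_1 = 1·9 = 9 ≡ 9 = α_err ✓ (single-error assumption holds).
Step 4: error magnitude e = S_0/v_3 = S_0·∏_{j≠3}(α_3 − α_j) = 3·7 = 21 ≡ 10 (mod 11).
Step 5: correct position 3: c_3 = r_3 − e = 2 − 10 ≡ 3 (mod 11). Hence c = [6, 7, 3, 2, 8].
  Check: interpolating c through the α_i gives m(x) = 9 + 3·x (degree < 2) with m(α_i) = c_i for every i, so c is indeed a codeword.


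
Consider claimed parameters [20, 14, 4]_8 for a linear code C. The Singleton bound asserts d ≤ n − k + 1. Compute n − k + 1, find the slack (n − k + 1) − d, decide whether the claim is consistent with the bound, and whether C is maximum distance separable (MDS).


Singleton RHS = n − k + 1 = 7, slack = 3, bound satisfied, not MDS.

Singleton bound: d ≤ n − k + 1.
Here n = 20, k = 14, so n − k + 1 = 7.
Given d = 4, check d ≤ 7: YES.
Slack = (n − k + 1) − d = 3.
The code is NOT MDS (slack = 3 > 0).
Description: the claimed parameters are [20, 14, 4]_8; such a code would be non-MDS.


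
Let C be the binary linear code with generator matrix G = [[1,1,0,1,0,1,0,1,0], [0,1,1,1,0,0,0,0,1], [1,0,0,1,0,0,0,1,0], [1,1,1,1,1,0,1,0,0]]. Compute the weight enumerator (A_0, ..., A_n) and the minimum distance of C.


Weight distribution: A_0 = 1, A_2 = 1, A_3 = 1, A_4 = 3, A_5 = 6, A_6 = 3, A_7 = 1. Minimum distance d = 2.

Enumerate all 2^4 = 16 messages m ∈ F_2^4.
For each, compute codeword c = mG in F_2^9, then tally its weight.
  m = 0000 → c = 000000000, weight = 0.
  m = 1000 → c = 110101010, weight = 5.
  m = 0100 → c = 011100001, weight = 4.
  m = 1100 → c = 101001011, weight = 5.
  m = 0010 → c = 100100010, weight = 3.
  m = 1010 → c = 010001000, weight = 2.
  m = 0110 → c = 111000011, weight = 5.
  m = 1110 → c = 001101001, weight = 4.
  m = 0001 → c = 111110100, weight = 6.
  m = 1001 → c = 001011110, weight = 5.
  m = 0101 → c = 100010101, weight = 4.
  m = 1101 → c = 010111111, weight = 7.
  m = 0011 → c = 011010110, weight = 5.
  m = 1011 → c = 101111100, weight = 6.
  m = 0111 → c = 000110111, weight = 5.
  m = 1111 → c = 110011101, weight = 6.
Tally weights:
  weight 0: 1 codewords.
  weight 2: 1 codewords.
  weight 3: 1 codewords.
  weight 4: 3 codewords.
  weight 5: 6 codewords.
  weight 6: 3 codewords.
  weight 7: 1 codewords.
Minimum distance d = smallest w > 0 with A_w > 0 = 2.
Sanity: Σ A_w = 16 = 2^4 = 16 ✓.


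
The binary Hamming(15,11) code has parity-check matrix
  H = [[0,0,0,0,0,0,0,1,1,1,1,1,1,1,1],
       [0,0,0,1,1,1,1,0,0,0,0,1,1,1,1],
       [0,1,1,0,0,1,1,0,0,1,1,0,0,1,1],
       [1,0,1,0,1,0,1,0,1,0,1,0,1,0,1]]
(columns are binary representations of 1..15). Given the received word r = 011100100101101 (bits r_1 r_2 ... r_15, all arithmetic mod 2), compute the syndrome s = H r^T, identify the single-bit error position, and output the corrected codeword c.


s = (0, 1, 1, 0)^T, error position = 6, corrected codeword c = 011101100101101

Compute s = H r^T mod 2 one row at a time:
  s_1 = 0 + 0 + 1 + 0 + 1 + 1 + 0 + 1 = 4 ≡ 0 (mod 2).
  s_2 = 1 + 0 + 0 + 1 + 1 + 1 + 0 + 1 = 5 ≡ 1 (mod 2).
  s_3 = 1 + 1 + 0 + 1 + 1 + 0 + 0 + 1 = 5 ≡ 1 (mod 2).
  s_4 = 0 + 1 + 0 + 1 + 0 + 0 + 1 + 1 = 4 ≡ 0 (mod 2).
s = (0, 1, 1, 0)^T — this equals column 6 of H (binary 0110), so error is at position 6.
Correct: flip bit 6 of r = 011100100101101 to get c = 011101100101101.


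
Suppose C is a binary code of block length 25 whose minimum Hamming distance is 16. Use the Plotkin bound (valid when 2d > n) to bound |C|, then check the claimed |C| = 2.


Plotkin bound M ≤ 4; given |C| = 2 ≤ bound (satisfied).

Check applicability: 2d = 32, n = 25.
2d − n = 7 > 0, so Plotkin applies.
Compute d/(2d−n) = 16/7 ≈ 2.2857.
⌊d/(2d−n)⌋ = 2.
Plotkin bound: M ≤ 2·2 = 4.
Given |C| = 2, check: satisfied.
This |C| is below the Plotkin bound.


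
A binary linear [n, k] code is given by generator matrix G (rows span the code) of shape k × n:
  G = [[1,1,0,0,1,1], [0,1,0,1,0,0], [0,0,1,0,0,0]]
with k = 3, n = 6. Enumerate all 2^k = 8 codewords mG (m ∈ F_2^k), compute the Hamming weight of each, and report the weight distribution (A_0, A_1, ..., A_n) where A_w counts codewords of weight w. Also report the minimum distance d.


Weight distribution: A_0 = 1, A_1 = 1, A_2 = 1, A_3 = 1, A_4 = 2, A_5 = 2. Minimum distance d = 1.

Enumerate all 2^3 = 8 messages m ∈ F_2^3.
For each, compute codeword c = mG in F_2^6, then tally its weight.
  m = 000 → c = 000000, weight = 0.
  m = 100 → c = 110011, weight = 4.
  m = 010 → c = 010100, weight = 2.
  m = 110 → c = 100111, weight = 4.
  m = 001 → c = 001000, weight = 1.
  m = 101 → c = 111011, weight = 5.
  m = 011 → c = 011100, weight = 3.
  m = 111 → c = 101111, weight = 5.
Tally weights:
  weight 0: 1 codewords.
  weight 1: 1 codewords.
  weight 2: 1 codewords.
  weight 3: 1 codewords.
  weight 4: 2 codewords.
  weight 5: 2 codewords.
Minimum distance d = smallest w > 0 with A_w > 0 = 1.
Sanity: Σ A_w = 8 = 2^3 = 8 ✓.


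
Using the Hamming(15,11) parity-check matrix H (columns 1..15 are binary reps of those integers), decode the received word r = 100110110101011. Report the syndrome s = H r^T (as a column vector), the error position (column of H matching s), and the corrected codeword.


s = (1, 0, 0, 0)^T, error position = 8, corrected codeword c = 100110100101011

Compute s = H r^T mod 2 one row at a time:
  s_1 = 1 + 0 + 1 + 0 + 1 + 0 + 1 + 1 = 5 ≡ 1 (mod 2).
  s_2 = 1 + 1 + 0 + 1 + 1 + 0 + 1 + 1 = 6 ≡ 0 (mod 2).
  s_3 = 0 + 0 + 0 + 1 + 1 + 0 + 1 + 1 = 4 ≡ 0 (mod 2).
  s_4 = 1 + 0 + 1 + 1 + 0 + 0 + 0 + 1 = 4 ≡ 0 (mod 2).
s = (1, 0, 0, 0)^T — this equals column 8 of H (binary 1000), so error is at position 8.
Correct: flip bit 8 of r = 100110110101011 to get c = 100110100101011.


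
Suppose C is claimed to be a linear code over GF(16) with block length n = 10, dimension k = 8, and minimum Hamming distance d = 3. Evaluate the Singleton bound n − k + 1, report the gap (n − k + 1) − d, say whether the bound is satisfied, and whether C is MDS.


Singleton RHS = n − k + 1 = 3, slack = 0, bound satisfied, MDS.

Singleton bound: d ≤ n − k + 1.
Here n = 10, k = 8, so n − k + 1 = 3.
Given d = 3, check d ≤ 3: YES.
Slack = (n − k + 1) − d = 0.
The code is MDS (slack = 0).
Description: the claimed parameters are [10, 8, 3]_16; such a code would be MDS (meets Singleton bound).


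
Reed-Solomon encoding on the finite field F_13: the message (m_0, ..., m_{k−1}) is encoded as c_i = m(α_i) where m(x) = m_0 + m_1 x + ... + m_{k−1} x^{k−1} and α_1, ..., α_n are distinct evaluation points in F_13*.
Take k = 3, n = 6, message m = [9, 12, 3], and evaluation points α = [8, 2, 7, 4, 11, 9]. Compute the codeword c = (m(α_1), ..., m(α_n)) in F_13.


c = [11, 6, 6, 1, 10, 9]

Message polynomial: m(x) = 9 + 12·x + 3·x^2 (mod 13).
For each evaluation point α_i, compute m(α_i) mod 13:
  α_1 = 8: Horner steps 3 → 10 → 11, so m(8) = 11.
  α_2 = 2: Horner steps 3 → 5 → 6, so m(2) = 6.
  α_3 = 7: Horner steps 3 → 7 → 6, so m(7) = 6.
  α_4 = 4: Horner steps 3 → 11 → 1, so m(4) = 1.
  α_5 = 11: Horner steps 3 → 6 → 10, so m(11) = 10.
  α_6 = 9: Horner steps 3 → 0 → 9, so m(9) = 9.
Codeword c = [11, 6, 6, 1, 10, 9] ∈ F_13^6.


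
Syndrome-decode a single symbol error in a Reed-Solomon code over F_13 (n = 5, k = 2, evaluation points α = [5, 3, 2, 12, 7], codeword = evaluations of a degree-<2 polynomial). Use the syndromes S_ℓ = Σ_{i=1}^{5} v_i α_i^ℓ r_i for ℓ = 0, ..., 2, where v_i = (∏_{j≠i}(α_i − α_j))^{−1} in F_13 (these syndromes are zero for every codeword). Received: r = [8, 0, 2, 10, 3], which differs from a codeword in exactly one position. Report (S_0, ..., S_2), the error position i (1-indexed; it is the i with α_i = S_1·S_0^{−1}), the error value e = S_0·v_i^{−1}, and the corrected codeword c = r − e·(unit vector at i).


S = (12, 11, 9), error at position 3, error magnitude e = 6, c = [8, 0, 9, 10, 3].

Step 1: column multipliers v_i = (∏_{j≠i}(α_i − α_j))^{−1} mod 13.
  i = 1 (α = 5): (5−3)(5−2)(5−12)(5−7) = 2·3·(−7)·(−2) = 84 ≡ 6, so v_1 = 6^{−1} = 11 (mod 13).
  i = 2 (α = 3): (3−5)(3−2)(3−12)(3−7) = (−2)·1·(−9)·(−4) = −72 ≡ 6, so v_2 = 6^{−1} = 11 (mod 13).
  i = 3 (α = 2): (2−5)(2−3)(2−12)(2−7) = (−3)·(−1)·(−10)·(−5) = 150 ≡ 7, so v_3 = 7^{−1} = 2 (mod 13).
  i = 4 (α = 12): (12−5)(12−3)(12−2)(12−7) = 7·9·10·5 = 3150 ≡ 4, so v_4 = 4^{−1} = 10 (mod 13).
  i = 5 (α = 7): (7−5)(7−3)(7−2)(7−12) = 2·4·5·(−5) = −200 ≡ 8, so v_5 = 8^{−1} = 5 (mod 13).
  v = [11, 11, 2, 10, 5].
Step 2: syndromes of r = [8, 0, 2, 10, 3] (all sums mod 13).
  S_0 = Σ v_i r_i = 11·8 + 11·0 + 2·2 + 10·10 + 5·3 = 207 ≡ 12.
  S_1 = Σ v_i α_i r_i = 11·5·8 + 11·3·0 + 2·2·2 + 10·12·10 + 5·7·3 = 1753 ≡ 11.
  α_i^2 mod 13 = [12, 9, 4, 1, 10].
  S_2 = Σ v_i α_i^2 r_i = 11·12·8 + 11·9·0 + 2·4·2 + 10·1·10 + 5·10·3 = 1322 ≡ 9.
  S = (12, 11, 9) ≠ 0, so r is not a codeword (an error is present).
Step 3: locate the error. For a single error e at position i, S_ℓ = v_i·e·α_i^ℓ, so α_err = S_1/S_0.
  S_0^{−1} = 12^{−1} = 12 (mod 13), so α_err = 11·12 = 132 ≡ 2 = α_3. Error position i = 3.
  Consistency check: S_2/S_1 = 9·6 = 54 ≡ 2 = α_err ✓ (single-error assumption holds).
Step 4: error magnitude e = S_0/v_3 = S_0·∏_{j≠3}(α_3 − α_j) = 12·7 = 84 ≡ 6 (mod 13).
Step 5: correct position 3: c_3 = r_3 − e = 2 − 6 ≡ 9 (mod 13). Hence c = [8, 0, 9, 10, 3].
  Check: interpolating c through the α_i gives m(x) = 1 + 4·x (degree < 2) with m(α_i) = c_i for every i, so c is indeed a codeword.


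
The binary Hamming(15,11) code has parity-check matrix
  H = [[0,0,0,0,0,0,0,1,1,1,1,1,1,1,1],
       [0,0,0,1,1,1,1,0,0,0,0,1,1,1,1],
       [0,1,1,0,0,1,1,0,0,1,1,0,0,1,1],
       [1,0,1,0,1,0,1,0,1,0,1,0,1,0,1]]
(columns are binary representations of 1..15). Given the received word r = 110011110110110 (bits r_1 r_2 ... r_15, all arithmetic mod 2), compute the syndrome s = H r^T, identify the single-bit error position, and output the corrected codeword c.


s = (1, 1, 0, 1)^T, error position = 13, corrected codeword c = 110011110110010

Compute s = H r^T mod 2 one row at a time:
  s_1 = 1 + 0 + 1 + 1 + 0 + 1 + 1 + 0 = 5 ≡ 1 (mod 2).
  s_2 = 0 + 1 + 1 + 1 + 0 + 1 + 1 + 0 = 5 ≡ 1 (mod 2).
  s_3 = 1 + 0 + 1 + 1 + 1 + 1 + 1 + 0 = 6 ≡ 0 (mod 2).
  s_4 = 1 + 0 + 1 + 1 + 0 + 1 + 1 + 0 = 5 ≡ 1 (mod 2).
s = (1, 1, 0, 1)^T — this equals column 13 of H (binary 1101), so error is at position 13.
Correct: flip bit 13 of r = 110011110110110 to get c = 110011110110010.


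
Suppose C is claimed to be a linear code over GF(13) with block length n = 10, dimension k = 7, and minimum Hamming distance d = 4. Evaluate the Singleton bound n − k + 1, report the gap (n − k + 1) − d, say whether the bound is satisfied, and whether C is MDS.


Singleton RHS = n − k + 1 = 4, slack = 0, bound satisfied, MDS.

Singleton bound: d ≤ n − k + 1.
Here n = 10, k = 7, so n − k + 1 = 4.
Given d = 4, check d ≤ 4: YES.
Slack = (n − k + 1) − d = 0.
The code is MDS (slack = 0).
Description: the claimed parameters are [10, 7, 4]_13; such a code would be MDS (meets Singleton bound).


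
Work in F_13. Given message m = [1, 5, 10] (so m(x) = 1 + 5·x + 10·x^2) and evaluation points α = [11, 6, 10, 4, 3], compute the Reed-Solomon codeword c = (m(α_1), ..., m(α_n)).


c = [5, 1, 11, 12, 2]

Message polynomial: m(x) = 1 + 5·x + 10·x^2 (mod 13).
For each evaluation point α_i, compute m(α_i) mod 13:
  α_1 = 11: Horner steps 10 → 11 → 5, so m(11) = 5.
  α_2 = 6: Horner steps 10 → 0 → 1, so m(6) = 1.
  α_3 = 10: Horner steps 10 → 1 → 11, so m(10) = 11.
  α_4 = 4: Horner steps 10 → 6 → 12, so m(4) = 12.
  α_5 = 3: Horner steps 10 → 9 → 2, so m(3) = 2.
Codeword c = [5, 1, 11, 12, 2] ∈ F_13^5.


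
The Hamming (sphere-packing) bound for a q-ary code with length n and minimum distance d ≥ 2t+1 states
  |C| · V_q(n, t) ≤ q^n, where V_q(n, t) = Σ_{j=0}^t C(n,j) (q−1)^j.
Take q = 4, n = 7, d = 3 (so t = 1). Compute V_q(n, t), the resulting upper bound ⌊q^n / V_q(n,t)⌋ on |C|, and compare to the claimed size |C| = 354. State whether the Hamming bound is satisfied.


V_q(n, t) = 22, q^n = 16384, Hamming bound = 744, |C| = 354 ≤ bound (satisfied).

Step 1: Compute V_q(n, t) = Σ_{j=0}^1 C(n, j) (q−1)^j.
  j = 0: C(7,0)·(3)^0 = 1·1 = 1.
  j = 1: C(7,1)·(3)^1 = 7·3 = 21.
  V_q(n, t) = 1 + 21 = 22.
Step 2: q^n = 4^7 = 16384.
Step 3: Hamming bound ⌊q^n / V_q(n,t)⌋ = ⌊16384/22⌋ = 744.
Step 4: Compare |C| = 354 to 744: satisfied.
The claimed |C| lies below the Hamming bound.


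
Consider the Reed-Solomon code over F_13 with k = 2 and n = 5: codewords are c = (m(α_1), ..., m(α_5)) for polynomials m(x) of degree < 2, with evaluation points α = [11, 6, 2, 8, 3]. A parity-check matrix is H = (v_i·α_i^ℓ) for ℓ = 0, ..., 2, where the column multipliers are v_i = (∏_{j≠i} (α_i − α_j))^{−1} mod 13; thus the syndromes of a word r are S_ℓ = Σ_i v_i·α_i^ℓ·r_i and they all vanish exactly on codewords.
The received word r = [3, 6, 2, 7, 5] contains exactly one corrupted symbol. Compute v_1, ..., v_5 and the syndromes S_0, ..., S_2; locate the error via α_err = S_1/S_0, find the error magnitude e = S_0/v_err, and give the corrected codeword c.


S = (6, 10, 8), error at position 2, error magnitude e = 5, c = [3, 1, 2, 7, 5].

Step 1: column multipliers v_i = (∏_{j≠i}(α_i − α_j))^{−1} mod 13.
  i = 1 (α = 11): (11−6)(11−2)(11−8)(11−3) = 5·9·3·8 = 1080 ≡ 1, so v_1 = 1^{−1} = 1 (mod 13).
  i = 2 (α = 6): (6−11)(6−2)(6−8)(6−3) = (−5)·4·(−2)·3 = 120 ≡ 3, so v_2 = 3^{−1} = 9 (mod 13).
  i = 3 (α = 2): (2−11)(2−6)(2−8)(2−3) = (−9)·(−4)·(−6)·(−1) = 216 ≡ 8, so v_3 = 8^{−1} = 5 (mod 13).
  i = 4 (α = 8): (8−11)(8−6)(8−2)(8−3) = (−3)·2·6·5 = −180 ≡ 2, so v_4 = 2^{−1} = 7 (mod 13).
  i = 5 (α = 3): (3−11)(3−6)(3−2)(3−8) = (−8)·(−3)·1·(−5) = −120 ≡ 10, so v_5 = 10^{−1} = 4 (mod 13).
  v = [1, 9, 5, 7, 4].
Step 2: syndromes of r = [3, 6, 2, 7, 5] (all sums mod 13).
  S_0 = Σ v_i r_i = 1·3 + 9·6 + 5·2 + 7·7 + 4·5 = 136 ≡ 6.
  S_1 = Σ v_i α_i r_i = 1·11·3 + 9·6·6 + 5·2·2 + 7·8·7 + 4·3·5 = 829 ≡ 10.
  α_i^2 mod 13 = [4, 10, 4, 12, 9].
  S_2 = Σ v_i α_i^2 r_i = 1·4·3 + 9·10·6 + 5·4·2 + 7·12·7 + 4·9·5 = 1360 ≡ 8.
  S = (6, 10, 8) ≠ 0, so r is not a codeword (an error is present).
Step 3: locate the error. For a single error e at position i, S_ℓ = v_i·e·α_i^ℓ, so α_err = S_1/S_0.
  S_0^{−1} = 6^{−1} = 11 (mod 13), so α_err = 10·11 = 110 ≡ 6 = α_2. Error position i = 2.
  Consistency check: S_2/S_1 = 8·4 = 32 ≡ 6 = α_err ✓ (single-error assumption holds).
Step 4: error magnitude e = S_0/v_2 = S_0·∏_{j≠2}(α_2 − α_j) = 6·3 = 18 ≡ 5 (mod 13).
Step 5: correct position 2: c_2 = r_2 − e = 6 − 5 ≡ 1 (mod 13). Hence c = [3, 1, 2, 7, 5].
  Check: interpolating c through the α_i gives m(x) = 9 + 3·x (degree < 2) with m(α_i) = c_i for every i, so c is indeed a codeword.


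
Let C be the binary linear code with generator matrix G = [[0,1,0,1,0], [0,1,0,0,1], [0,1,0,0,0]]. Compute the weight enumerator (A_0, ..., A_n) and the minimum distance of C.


Weight distribution: A_0 = 1, A_1 = 3, A_2 = 3, A_3 = 1. Minimum distance d = 1.

Enumerate all 2^3 = 8 messages m ∈ F_2^3.
For each, compute codeword c = mG in F_2^5, then tally its weight.
  m = 000 → c = 00000, weight = 0.
  m = 100 → c = 01010, weight = 2.
  m = 010 → c = 01001, weight = 2.
  m = 110 → c = 00011, weight = 2.
  m = 001 → c = 01000, weight = 1.
  m = 101 → c = 00010, weight = 1.
  m = 011 → c = 00001, weight = 1.
  m = 111 → c = 01011, weight = 3.
Tally weights:
  weight 0: 1 codewords.
  weight 1: 3 codewords.
  weight 2: 3 codewords.
  weight 3: 1 codewords.
Minimum distance d = smallest w > 0 with A_w > 0 = 1.
Sanity: Σ A_w = 8 = 2^3 = 8 ✓.


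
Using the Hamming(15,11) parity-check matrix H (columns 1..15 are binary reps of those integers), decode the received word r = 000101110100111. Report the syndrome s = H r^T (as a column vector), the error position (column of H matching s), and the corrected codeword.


s = (1, 0, 1, 1)^T, error position = 11, corrected codeword c = 000101110110111

Compute s = H r^T mod 2 one row at a time:
  s_1 = 1 + 0 + 1 + 0 + 0 + 1 + 1 + 1 = 5 ≡ 1 (mod 2).
  s_2 = 1 + 0 + 1 + 1 + 0 + 1 + 1 + 1 = 6 ≡ 0 (mod 2).
  s_3 = 0 + 0 + 1 + 1 + 1 + 0 + 1 + 1 = 5 ≡ 1 (mod 2).
  s_4 = 0 + 0 + 0 + 1 + 0 + 0 + 1 + 1 = 3 ≡ 1 (mod 2).
s = (1, 0, 1, 1)^T — this equals column 11 of H (binary 1011), so error is at position 11.
Correct: flip bit 11 of r = 000101110100111 to get c = 000101110110111.


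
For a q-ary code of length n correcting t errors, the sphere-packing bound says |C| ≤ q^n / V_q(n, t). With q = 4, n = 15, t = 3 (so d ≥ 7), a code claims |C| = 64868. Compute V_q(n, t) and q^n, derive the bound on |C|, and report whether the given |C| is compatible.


V_q(n, t) = 13276, q^n = 1073741824, Hamming bound = 80878, |C| = 64868 ≤ bound (satisfied).

Step 1: Compute V_q(n, t) = Σ_{j=0}^3 C(n, j) (q−1)^j.
  j = 0: C(15,0)·(3)^0 = 1·1 = 1.
  j = 1: C(15,1)·(3)^1 = 15·3 = 45.
  j = 2: C(15,2)·(3)^2 = 105·9 = 945.
  j = 3: C(15,3)·(3)^3 = 455·27 = 12285.
  V_q(n, t) = 1 + 45 + 945 + 12285 = 13276.
Step 2: q^n = 4^15 = 1073741824.
Step 3: Hamming bound ⌊q^n / V_q(n,t)⌋ = ⌊1073741824/13276⌋ = 80878.
Step 4: Compare |C| = 64868 to 80878: satisfied.
The claimed |C| lies below the Hamming bound.


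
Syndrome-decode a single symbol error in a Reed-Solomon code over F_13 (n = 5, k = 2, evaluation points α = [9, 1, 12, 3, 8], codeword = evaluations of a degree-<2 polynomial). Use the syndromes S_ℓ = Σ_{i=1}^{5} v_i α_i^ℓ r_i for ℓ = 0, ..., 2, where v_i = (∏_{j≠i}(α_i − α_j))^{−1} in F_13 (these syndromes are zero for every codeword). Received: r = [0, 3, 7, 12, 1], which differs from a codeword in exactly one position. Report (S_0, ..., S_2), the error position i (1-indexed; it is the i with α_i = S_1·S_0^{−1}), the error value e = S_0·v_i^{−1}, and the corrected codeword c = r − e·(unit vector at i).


S = (9, 7, 4), error at position 5, error magnitude e = 12, c = [0, 3, 7, 12, 2].

Step 1: column multipliers v_i = (∏_{j≠i}(α_i − α_j))^{−1} mod 13.
  i = 1 (α = 9): (9−1)(9−12)(9−3)(9−8) = 8·(−3)·6·1 = −144 ≡ 12, so v_1 = 12^{−1} = 12 (mod 13).
  i = 2 (α = 1): (1−9)(1−12)(1−3)(1−8) = (−8)·(−11)·(−2)·(−7) = 1232 ≡ 10, so v_2 = 10^{−1} = 4 (mod 13).
  i = 3 (α = 12): (12−9)(12−1)(12−3)(12−8) = 3·11·9·4 = 1188 ≡ 5, so v_3 = 5^{−1} = 8 (mod 13).
  i = 4 (α = 3): (3−9)(3−1)(3−12)(3−8) = (−6)·2·(−9)·(−5) = −540 ≡ 6, so v_4 = 6^{−1} = 11 (mod 13).
  i = 5 (α = 8): (8−9)(8−1)(8−12)(8−3) = (−1)·7·(−4)·5 = 140 ≡ 10, so v_5 = 10^{−1} = 4 (mod 13).
  v = [12, 4, 8, 11, 4].
Step 2: syndromes of r = [0, 3, 7, 12, 1] (all sums mod 13).
  S_0 = Σ v_i r_i = 12·0 + 4·3 + 8·7 + 11·12 + 4·1 = 204 ≡ 9.
  S_1 = Σ v_i α_i r_i = 12·9·0 + 4·1·3 + 8·12·7 + 11·3·12 + 4·8·1 = 1112 ≡ 7.
  α_i^2 mod 13 = [3, 1, 1, 9, 12].
  S_2 = Σ v_i α_i^2 r_i = 12·3·0 + 4·1·3 + 8·1·7 + 11·9·12 + 4·12·1 = 1304 ≡ 4.
  S = (9, 7, 4) ≠ 0, so r is not a codeword (an error is present).
Step 3: locate the error. For a single error e at position i, S_ℓ = v_i·e·α_i^ℓ, so α_err = S_1/S_0.
  S_0^{−1} = 9^{−1} = 3 (mod 13), so α_err = 7·3 = 21 ≡ 8 = α_5. Error position i = 5.
  Consistency check: S_2/S_1 = 4·2 = 8 ≡ 8 = α_err ✓ (single-error assumption holds).
Step 4: error magnitude e = S_0/v_5 = S_0·∏_{j≠5}(α_5 − α_j) = 9·10 = 90 ≡ 12 (mod 13).
Step 5: correct position 5: c_5 = r_5 − e = 1 − 12 ≡ 2 (mod 13). Hence c = [0, 3, 7, 12, 2].
  Check: interpolating c through the α_i gives m(x) = 5 + 11·x (degree < 2) with m(α_i) = c_i for every i, so c is indeed a codeword.


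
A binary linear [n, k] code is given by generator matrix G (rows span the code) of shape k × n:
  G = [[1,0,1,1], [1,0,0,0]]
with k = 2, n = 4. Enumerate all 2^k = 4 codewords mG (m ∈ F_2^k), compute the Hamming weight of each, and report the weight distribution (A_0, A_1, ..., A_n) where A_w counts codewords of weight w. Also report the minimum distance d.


Weight distribution: A_0 = 1, A_1 = 1, A_2 = 1, A_3 = 1. Minimum distance d = 1.

Enumerate all 2^2 = 4 messages m ∈ F_2^2.
For each, compute codeword c = mG in F_2^4, then tally its weight.
  m = 00 → c = 0000, weight = 0.
  m = 10 → c = 1011, weight = 3.
  m = 01 → c = 1000, weight = 1.
  m = 11 → c = 0011, weight = 2.
Tally weights:
  weight 0: 1 codewords.
  weight 1: 1 codewords.
  weight 2: 1 codewords.
  weight 3: 1 codewords.
Minimum distance d = smallest w > 0 with A_w > 0 = 1.
Sanity: Σ A_w = 4 = 2^2 = 4 ✓.


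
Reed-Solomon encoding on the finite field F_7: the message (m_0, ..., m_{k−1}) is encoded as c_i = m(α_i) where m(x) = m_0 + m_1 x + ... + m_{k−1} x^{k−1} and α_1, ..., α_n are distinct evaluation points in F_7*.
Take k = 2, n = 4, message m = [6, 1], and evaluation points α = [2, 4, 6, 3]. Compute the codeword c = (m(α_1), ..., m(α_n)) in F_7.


c = [1, 3, 5, 2]

Message polynomial: m(x) = 6 + 1·x (mod 7).
For each evaluation point α_i, compute m(α_i) mod 7:
  α_1 = 2: Horner steps 1 → 1, so m(2) = 1.
  α_2 = 4: Horner steps 1 → 3, so m(4) = 3.
  α_3 = 6: Horner steps 1 → 5, so m(6) = 5.
  α_4 = 3: Horner steps 1 → 2, so m(3) = 2.
Codeword c = [1, 3, 5, 2] ∈ F_7^4.


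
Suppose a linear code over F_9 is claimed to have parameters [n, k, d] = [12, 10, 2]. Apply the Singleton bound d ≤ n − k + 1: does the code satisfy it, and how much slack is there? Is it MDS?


Singleton RHS = n − k + 1 = 3, slack = 1, bound satisfied, not MDS.

Singleton bound: d ≤ n − k + 1.
Here n = 12, k = 10, so n − k + 1 = 3.
Given d = 2, check d ≤ 3: YES.
Slack = (n − k + 1) − d = 1.
The code is NOT MDS (slack = 1 > 0).
Description: the claimed parameters are [12, 10, 2]_9; such a code would be non-MDS.


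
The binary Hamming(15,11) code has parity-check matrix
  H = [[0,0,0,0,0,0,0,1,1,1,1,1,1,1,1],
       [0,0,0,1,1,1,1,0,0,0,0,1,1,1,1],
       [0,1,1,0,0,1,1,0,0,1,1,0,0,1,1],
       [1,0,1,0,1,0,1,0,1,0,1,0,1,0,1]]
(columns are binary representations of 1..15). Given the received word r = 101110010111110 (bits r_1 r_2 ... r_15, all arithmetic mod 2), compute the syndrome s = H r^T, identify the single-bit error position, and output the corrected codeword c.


s = (0, 1, 0, 1)^T, error position = 5, corrected codeword c = 101100010111110

Compute s = H r^T mod 2 one row at a time:
  s_1 = 1 + 0 + 1 + 1 + 1 + 1 + 1 + 0 = 6 ≡ 0 (mod 2).
  s_2 = 1 + 1 + 0 + 0 + 1 + 1 + 1 + 0 = 5 ≡ 1 (mod 2).
  s_3 = 0 + 1 + 0 + 0 + 1 + 1 + 1 + 0 = 4 ≡ 0 (mod 2).
  s_4 = 1 + 1 + 1 + 0 + 0 + 1 + 1 + 0 = 5 ≡ 1 (mod 2).
s = (0, 1, 0, 1)^T — this equals column 5 of H (binary 0101), so error is at position 5.
Correct: flip bit 5 of r = 101110010111110 to get c = 101100010111110.


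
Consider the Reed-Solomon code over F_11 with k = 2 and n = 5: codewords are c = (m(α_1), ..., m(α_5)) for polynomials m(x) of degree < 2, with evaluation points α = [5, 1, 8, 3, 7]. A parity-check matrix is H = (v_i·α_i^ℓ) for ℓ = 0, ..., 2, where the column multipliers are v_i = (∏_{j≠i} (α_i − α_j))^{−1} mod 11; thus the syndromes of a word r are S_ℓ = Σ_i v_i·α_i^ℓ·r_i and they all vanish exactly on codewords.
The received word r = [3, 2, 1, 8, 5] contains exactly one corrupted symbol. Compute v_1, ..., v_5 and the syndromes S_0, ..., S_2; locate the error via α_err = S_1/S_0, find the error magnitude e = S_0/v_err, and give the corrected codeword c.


S = (1, 7, 5), error at position 5, error magnitude e = 7, c = [3, 2, 1, 8, 9].

Step 1: column multipliers v_i = (∏_{j≠i}(α_i − α_j))^{−1} mod 11.
  i = 1 (α = 5): (5−1)(5−8)(5−3)(5−7) = 4·(−3)·2·(−2) = 48 ≡ 4, so v_1 = 4^{−1} = 3 (mod 11).
  i = 2 (α = 1): (1−5)(1−8)(1−3)(1−7) = (−4)·(−7)·(−2)·(−6) = 336 ≡ 6, so v_2 = 6^{−1} = 2 (mod 11).
  i = 3 (α = 8): (8−5)(8−1)(8−3)(8−7) = 3·7·5·1 = 105 ≡ 6, so v_3 = 6^{−1} = 2 (mod 11).
  i = 4 (α = 3): (3−5)(3−1)(3−8)(3−7) = (−2)·2·(−5)·(−4) = −80 ≡ 8, so v_4 = 8^{−1} = 7 (mod 11).
  i = 5 (α = 7): (7−5)(7−1)(7−8)(7−3) = 2·6·(−1)·4 = −48 ≡ 7, so v_5 = 7^{−1} = 8 (mod 11).
  v = [3, 2, 2, 7, 8].
Step 2: syndromes of r = [3, 2, 1, 8, 5] (all sums mod 11).
  S_0 = Σ v_i r_i = 3·3 + 2·2 + 2·1 + 7·8 + 8·5 = 111 ≡ 1.
  S_1 = Σ v_i α_i r_i = 3·5·3 + 2·1·2 + 2·8·1 + 7·3·8 + 8·7·5 = 513 ≡ 7.
  α_i^2 mod 11 = [3, 1, 9, 9, 5].
  S_2 = Σ v_i α_i^2 r_i = 3·3·3 + 2·1·2 + 2·9·1 + 7·9·8 + 8·5·5 = 753 ≡ 5.
  S = (1, 7, 5) ≠ 0, so r is not a codeword (an error is present).
Step 3: locate the error. For a single error e at position i, S_ℓ = v_i·e·α_i^ℓ, so α_err = S_1/S_0.
  S_0^{−1} = 1^{−1} = 1 (mod 11), so α_err = 7·1 = 7 ≡ 7 = α_5. Error position i = 5.
  Consistency check: S_2/S_1 = 5·8 = 40 ≡ 7 = α_err ✓ (single-error assumption holds).
Step 4: error magnitude e = S_0/v_5 = S_0·∏_{j≠5}(α_5 − α_j) = 1·7 = 7 ≡ 7 (mod 11).
Step 5: correct position 5: c_5 = r_5 − e = 5 − 7 ≡ 9 (mod 11). Hence c = [3, 2, 1, 8, 9].
  Check: interpolating c through the α_i gives m(x) = 10 + 3·x (degree < 2) with m(α_i) = c_i for every i, so c is indeed a codeword.


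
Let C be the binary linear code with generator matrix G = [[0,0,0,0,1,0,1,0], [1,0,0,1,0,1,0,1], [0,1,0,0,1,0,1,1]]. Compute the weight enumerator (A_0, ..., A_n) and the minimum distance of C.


Weight distribution: A_0 = 1, A_2 = 2, A_4 = 3, A_6 = 2. Minimum distance d = 2.

Enumerate all 2^3 = 8 messages m ∈ F_2^3.
For each, compute codeword c = mG in F_2^8, then tally its weight.
  m = 000 → c = 00000000, weight = 0.
  m = 100 → c = 00001010, weight = 2.
  m = 010 → c = 10010101, weight = 4.
  m = 110 → c = 10011111, weight = 6.
  m = 001 → c = 01001011, weight = 4.
  m = 101 → c = 01000001, weight = 2.
  m = 011 → c = 11011110, weight = 6.
  m = 111 → c = 11010100, weight = 4.
Tally weights:
  weight 0: 1 codewords.
  weight 2: 2 codewords.
  weight 4: 3 codewords.
  weight 6: 2 codewords.
Minimum distance d = smallest w > 0 with A_w > 0 = 2.
Sanity: Σ A_w = 8 = 2^3 = 8 ✓.


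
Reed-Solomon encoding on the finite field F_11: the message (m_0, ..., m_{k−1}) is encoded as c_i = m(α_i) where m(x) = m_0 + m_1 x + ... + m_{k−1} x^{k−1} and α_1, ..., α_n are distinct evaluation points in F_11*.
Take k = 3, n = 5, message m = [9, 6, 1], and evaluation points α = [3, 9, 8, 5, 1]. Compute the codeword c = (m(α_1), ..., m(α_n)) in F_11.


c = [3, 1, 0, 9, 5]

Message polynomial: m(x) = 9 + 6·x + 1·x^2 (mod 11).
For each evaluation point α_i, compute m(α_i) mod 11:
  α_1 = 3: Horner steps 1 → 9 → 3, so m(3) = 3.
  α_2 = 9: Horner steps 1 → 4 → 1, so m(9) = 1.
  α_3 = 8: Horner steps 1 → 3 → 0, so m(8) = 0.
  α_4 = 5: Horner steps 1 → 0 → 9, so m(5) = 9.
  α_5 = 1: Horner steps 1 → 7 → 5, so m(1) = 5.
Codeword c = [3, 1, 0, 9, 5] ∈ F_11^5.
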